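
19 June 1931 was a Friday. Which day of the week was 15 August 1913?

Friday

Count forward from the earlier date (August 15, 1913) to the later (June 19, 1931):
Day-of-year of August 15, 1913: 227.
Day-of-year of June 19, 1931: 170.
1913 has 365 days, so 365 − 227 = 138 days remain in 1913.
Full years 1914–1930: 13 common + 4 leap = 13×365 + 4×366 = 6209 days.
Total: 138 + 6209 + 170 = 6517 days.
6517 is a multiple of 7, so 15 August 1913 falls on the same weekday: Friday.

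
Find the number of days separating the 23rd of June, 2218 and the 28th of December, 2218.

188

June 2218: 30 − 23 = 7 days remain.
Then July (31), August (31), September (30), October (31), November (30): 31 + 31 + 30 + 31 + 30 = 153 days.
December 1–28, 2218: 28 days.
Total: 7 + 153 + 28 = 188 days.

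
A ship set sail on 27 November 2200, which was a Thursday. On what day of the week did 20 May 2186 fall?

Count forward from the earlier date (May 20, 2186) to the later (November 27, 2200):
Day-of-year of May 20, 2186: 140.
Day-of-year of November 27, 2200: 331.
2186 has 365 days, so 365 − 140 = 225 days remain in 2186.
Full years 2187–2199: 10 common + 3 leap = 10×365 + 3×366 = 4748 days.
Total: 225 + 4748 + 331 = 5304 days.
5304 mod 7 = 5, so 5 days before Thursday is Saturday.

Saturday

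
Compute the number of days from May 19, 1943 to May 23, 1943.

4

Within May 1943: 23 − 19 = 4 days.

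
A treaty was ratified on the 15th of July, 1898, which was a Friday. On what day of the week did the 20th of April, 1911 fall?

Thursday

From July 15, 1898 to July 15, 1910: 12 years, of which 2 contain a Feb 29 — 10×365 + 2×366 = 4382 days.
(1900 is not a leap year (divisible by 100 but not 400).)
July 1910: 31 − 15 = 16 days remain.
Then August (31), September (30), October (31), November (30), December (31), January (31), February 1911 (28), March (31): 31 + 30 + 31 + 30 + 31 + 31 + 28 + 31 = 243 days.
April 1–20, 1911: 20 days.
Residual: 279 days.
Total: 4661 days.
4661 mod 7 = 6, so 6 days after Friday is Thursday.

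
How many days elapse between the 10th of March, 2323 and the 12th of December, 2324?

March 2323: 31 − 10 = 21 days remain.
Then 20 full months totalling 610 days.
December 1–12, 2324: 12 days.
Total: 21 + 610 + 12 = 643 days.

643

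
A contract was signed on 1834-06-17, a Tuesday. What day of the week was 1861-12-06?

Day-of-year of June 17, 1834: 168.
Day-of-year of December 6, 1861: 340.
1834 has 365 days, so 365 − 168 = 197 days remain in 1834.
Full years 1835–1860: 19 common + 7 leap = 19×365 + 7×366 = 9497 days.
Total: 197 + 9497 + 340 = 10034 days.
10034 mod 7 = 3, so 3 days after Tuesday is Friday.

Friday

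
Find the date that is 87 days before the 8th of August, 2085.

the 13th of May, 2085

Count 87 days before August 8, 2085:
May 2085: 31 − 13 = 18 days remain.
Then June (30), July (31): 30 + 31 = 61 days.
August 1–8, 2085: 8 days.
Total: 18 + 61 + 8 = 87 days.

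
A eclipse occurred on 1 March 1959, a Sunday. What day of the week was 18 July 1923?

Count forward from the earlier date (July 18, 1923) to the later (March 1, 1959):
From July 18, 1923 to July 18, 1958: 35 years, of which 9 contain a Feb 29 — 26×365 + 9×366 = 12784 days.
July 1958: 31 − 18 = 13 days remain.
Then August (31), September (30), October (31), November (30), December (31), January (31), February 1959 (28): 31 + 30 + 31 + 30 + 31 + 31 + 28 = 212 days.
March 1, 1959: 1 day.
Residual: 226 days.
Total: 13010 days.
13010 mod 7 = 4, so 4 days before Sunday is Wednesday.

Wednesday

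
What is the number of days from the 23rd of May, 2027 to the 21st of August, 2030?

1186

Day-of-year of May 23, 2027: 143.
Day-of-year of August 21, 2030: 233.
2027 has 365 days, so 365 − 143 = 222 days remain in 2027.
Full years: 2028: 366; 2029: 365. Sum = 731.
Total: 222 + 731 + 233 = 1186 days.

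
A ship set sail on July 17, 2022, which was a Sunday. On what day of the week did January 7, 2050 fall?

Day-of-year of July 17, 2022: 198.
Day-of-year of January 7, 2050: 7.
2022 has 365 days, so 365 − 198 = 167 days remain in 2022.
Full years 2023–2049: 20 common + 7 leap = 20×365 + 7×366 = 9862 days.
Total: 167 + 9862 + 7 = 10036 days.
10036 mod 7 = 5, so 5 days after Sunday is Friday.

Friday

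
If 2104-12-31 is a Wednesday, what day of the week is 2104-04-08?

Count forward from the earlier date (April 8, 2104) to the later (December 31, 2104):
April 2104: 30 − 8 = 22 days remain.
Then May (31), June (30), July (31), August (31), September (30), October (31), November (30): 31 + 30 + 31 + 31 + 30 + 31 + 30 = 214 days.
December 1–31, 2104: 31 days.
Total: 22 + 214 + 31 = 267 days.
267 mod 7 = 1, so 1 day before Wednesday is Tuesday.

Tuesday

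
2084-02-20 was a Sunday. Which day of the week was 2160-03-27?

Thursday

Day-of-year of February 20, 2084: 51.
Day-of-year of March 27, 2160: 87.
2084 has 366 days, so 366 − 51 = 315 days remain in 2084.
Full years 2085–2159: 58 common + 17 leap = 58×365 + 17×366 = 27392 days.
Total: 315 + 27392 + 87 = 27794 days.
27794 mod 7 = 4, so 4 days after Sunday is Thursday.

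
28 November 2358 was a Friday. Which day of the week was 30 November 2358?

Sunday

Within November 2358: 30 − 28 = 2 days.
2 mod 7 = 2, so 2 days after Friday is Sunday.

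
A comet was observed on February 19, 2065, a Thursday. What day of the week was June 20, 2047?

Thursday

Count forward from the earlier date (June 20, 2047) to the later (February 19, 2065):
Day-of-year of June 20, 2047: 171.
Day-of-year of February 19, 2065: 50.
2047 has 365 days, so 365 − 171 = 194 days remain in 2047.
Full years 2048–2064: 12 common + 5 leap = 12×365 + 5×366 = 6210 days.
Total: 194 + 6210 + 50 = 6454 days.
6454 is a multiple of 7, so June 20, 2047 falls on the same weekday: Thursday.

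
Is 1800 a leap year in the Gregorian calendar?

No

1800 is not a leap year (divisible by 100 but not 400).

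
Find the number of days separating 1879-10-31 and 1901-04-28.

7849

Day-of-year of October 31, 1879: 304.
Day-of-year of April 28, 1901: 118.
1879 has 365 days, so 365 − 304 = 61 days remain in 1879.
Full years 1880–1900: 16 common + 5 leap = 16×365 + 5×366 = 7670 days.
Total: 61 + 7670 + 118 = 7849 days.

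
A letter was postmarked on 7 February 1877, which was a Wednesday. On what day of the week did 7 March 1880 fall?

Sunday

February 7, 1877 → February 7, 1878: 365 days.
February 7, 1878 → February 7, 1879: 365 days.
February 7, 1879 → February 7, 1880: 365 days.
February 1880: 29 − 7 = 22 days remain (1880 is a leap year, so February has 29 days).
March 1–7, 1880: 7 days.
Residual: 29 days.
Total: 1124 days.
1124 mod 7 = 4, so 4 days after Wednesday is Sunday.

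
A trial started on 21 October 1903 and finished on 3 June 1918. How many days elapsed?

From October 21, 1903 to October 21, 1917: 14 years, of which 4 contain a Feb 29 — 10×365 + 4×366 = 5114 days.
October 1917: 31 − 21 = 10 days remain.
Then November (30), December (31), January (31), February 1918 (28), March (31), April (30), May (31): 30 + 31 + 31 + 28 + 31 + 30 + 31 = 212 days.
June 1–3, 1918: 3 days.
Residual: 225 days.
Total: 5339 days.

5339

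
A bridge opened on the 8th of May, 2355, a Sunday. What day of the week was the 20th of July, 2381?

Monday

Day-of-year of May 8, 2355: 128.
Day-of-year of July 20, 2381: 201.
2355 has 365 days, so 365 − 128 = 237 days remain in 2355.
Full years 2356–2380: 18 common + 7 leap = 18×365 + 7×366 = 9132 days.
Total: 237 + 9132 + 201 = 9570 days.
9570 mod 7 = 1, so 1 day after Sunday is Monday.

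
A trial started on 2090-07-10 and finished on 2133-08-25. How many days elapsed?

From July 10, 2090 to July 10, 2133: 43 years, of which 10 contain a Feb 29 — 33×365 + 10×366 = 15705 days.
(2100 is not a leap year (divisible by 100 but not 400).)
July 2133: 31 − 10 = 21 days remain.
August 1–25, 2133: 25 days.
Residual: 46 days.
Total: 15751 days.

15751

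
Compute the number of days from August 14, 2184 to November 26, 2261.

Day-of-year of August 14, 2184: 227.
Day-of-year of November 26, 2261: 330.
2184 has 366 days, so 366 − 227 = 139 days remain in 2184.
Full years 2185–2260: 58 common + 18 leap = 58×365 + 18×366 = 27758 days.
Total: 139 + 27758 + 330 = 28227 days.

28227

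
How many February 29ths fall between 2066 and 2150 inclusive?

20

Years divisible by 4: 2068, 2072, …, 2148 — 21 in all.
Of these, 2100 is divisible by 100 but not 400, so not leap.
Leap years: 21 − 1 = 20.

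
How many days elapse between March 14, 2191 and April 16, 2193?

764

Day-of-year of March 14, 2191: 73.
Day-of-year of April 16, 2193: 106.
2191 has 365 days, so 365 − 73 = 292 days remain in 2191.
Full years: 2192: 366. Sum = 366.
Total: 292 + 366 + 106 = 764 days.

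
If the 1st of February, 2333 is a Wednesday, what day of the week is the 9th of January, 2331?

Friday

Count forward from the earlier date (January 9, 2331) to the later (February 1, 2333):
Day-of-year of January 9, 2331: 9.
Day-of-year of February 1, 2333: 32.
2331 has 365 days, so 365 − 9 = 356 days remain in 2331.
Full years: 2332: 366. Sum = 366.
Total: 356 + 366 + 32 = 754 days.
754 mod 7 = 5, so 5 days before Wednesday is Friday.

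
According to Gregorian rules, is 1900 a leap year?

1900 is not a leap year (divisible by 100 but not 400).

No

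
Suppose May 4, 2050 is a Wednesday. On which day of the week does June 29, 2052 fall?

Saturday

May 4, 2050 → May 4, 2051: 365 days.
May 4, 2051 → May 4, 2052: 366 days (2052 is a leap year).
May 2052: 31 − 4 = 27 days remain.
June 1–29, 2052: 29 days.
Residual: 56 days.
Total: 787 days.
787 mod 7 = 3, so 3 days after Wednesday is Saturday.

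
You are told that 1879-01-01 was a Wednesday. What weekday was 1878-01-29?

Tuesday

Count forward from the earlier date (January 29, 1878) to the later (January 1, 1879):
Day-of-year of January 29, 1878: 29.
Day-of-year of January 1, 1879: 1.
1878 has 365 days, so 365 − 29 = 336 days remain in 1878.
Total: 336 + 1 = 337 days.
337 mod 7 = 1, so 1 day before Wednesday is Tuesday.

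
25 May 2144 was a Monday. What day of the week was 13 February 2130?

Monday

Count forward from the earlier date (February 13, 2130) to the later (May 25, 2144):
Day-of-year of February 13, 2130: 44.
Day-of-year of May 25, 2144: 146.
2130 has 365 days, so 365 − 44 = 321 days remain in 2130.
Full years 2131–2143: 10 common + 3 leap = 10×365 + 3×366 = 4748 days.
Total: 321 + 4748 + 146 = 5215 days.
5215 is a multiple of 7, so 13 February 2130 falls on the same weekday: Monday.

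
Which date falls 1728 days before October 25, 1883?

January 31, 1879

Count 1728 days before October 25, 1883:
Day-of-year of January 31, 1879: 31.
Day-of-year of October 25, 1883: 298.
1879 has 365 days, so 365 − 31 = 334 days remain in 1879.
Full years: 1880: 366; 1881: 365; 1882: 365. Sum = 1096.
Total: 334 + 1096 + 298 = 1728 days.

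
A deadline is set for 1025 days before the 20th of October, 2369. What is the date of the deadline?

the 30th of December, 2366

Count 1025 days before October 20, 2369:
December 30, 2366 → December 30, 2367: 365 days.
December 30, 2367 → December 30, 2368: 366 days (2368 is a leap year).
December 2368: 31 − 30 = 1 day remains.
Then 9 full months totalling 273 days.
October 1–20, 2369: 20 days.
Residual: 294 days.
Total: 1025 days.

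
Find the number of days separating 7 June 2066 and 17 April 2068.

June 7, 2066 → June 7, 2067: 365 days.
June 2067: 30 − 7 = 23 days remain.
Then 9 full months totalling 275 days.
April 1–17, 2068: 17 days.
Residual: 315 days.
Total: 680 days.

680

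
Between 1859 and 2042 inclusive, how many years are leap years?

Years divisible by 4: 1860, 1864, …, 2040 — 46 in all.
Of these, 1900 is divisible by 100 but not 400, so not leap.
2000 is divisible by 400, so still leap.
Leap years: 46 − 1 = 45.

45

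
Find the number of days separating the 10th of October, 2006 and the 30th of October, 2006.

20

Within October 2006: 30 − 10 = 20 days.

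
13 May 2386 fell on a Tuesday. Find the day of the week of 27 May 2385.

Count forward from the earlier date (May 27, 2385) to the later (May 13, 2386):
May 2385: 31 − 27 = 4 days remain.
Then 11 full months totalling 334 days.
May 1–13, 2386: 13 days.
Residual: 351 days.
Total: 351 days.
351 mod 7 = 1, so 1 day before Tuesday is Monday.

Monday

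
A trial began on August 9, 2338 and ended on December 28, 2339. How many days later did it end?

506

Day-of-year of August 9, 2338: 221.
Day-of-year of December 28, 2339: 362.
2338 has 365 days, so 365 − 221 = 144 days remain in 2338.
Total: 144 + 362 = 506 days.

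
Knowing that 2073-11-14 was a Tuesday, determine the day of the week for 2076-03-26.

Thursday

Day-of-year of November 14, 2073: 318.
Day-of-year of March 26, 2076: 86.
2073 has 365 days, so 365 − 318 = 47 days remain in 2073.
Full years: 2074: 365; 2075: 365. Sum = 730.
Total: 47 + 730 + 86 = 863 days.
863 mod 7 = 2, so 2 days after Tuesday is Thursday.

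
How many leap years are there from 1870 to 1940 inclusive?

Years divisible by 4: 1872, 1876, …, 1940 — 18 in all.
Of these, 1900 is divisible by 100 but not 400, so not leap.
Leap years: 18 − 1 = 17.

17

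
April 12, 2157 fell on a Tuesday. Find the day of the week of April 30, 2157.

Saturday

Within April 2157: 30 − 12 = 18 days.
18 mod 7 = 4, so 4 days after Tuesday is Saturday.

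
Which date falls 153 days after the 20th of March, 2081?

the 20th of August, 2081

Count 153 days after March 20, 2081:
March 2081: 31 − 20 = 11 days remain.
Then April (30), May (31), June (30), July (31): 30 + 31 + 30 + 31 = 122 days.
August 1–20, 2081: 20 days.
Total: 11 + 122 + 20 = 153 days.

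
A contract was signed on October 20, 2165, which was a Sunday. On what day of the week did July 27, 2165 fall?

Count forward from the earlier date (July 27, 2165) to the later (October 20, 2165):
July 2165: 31 − 27 = 4 days remain.
Then August (31), September (30): 31 + 30 = 61 days.
October 1–20, 2165: 20 days.
Total: 4 + 61 + 20 = 85 days.
85 mod 7 = 1, so 1 day before Sunday is Saturday.

Saturday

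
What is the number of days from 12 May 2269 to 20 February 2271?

649

May 2269: 31 − 12 = 19 days remain.
Then 20 full months totalling 610 days.
February 1–20, 2271: 20 days (2271 is not a leap year).
Total: 19 + 610 + 20 = 649 days.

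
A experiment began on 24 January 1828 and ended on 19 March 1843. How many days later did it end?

Day-of-year of January 24, 1828: 24.
Day-of-year of March 19, 1843: 78.
1828 has 366 days, so 366 − 24 = 342 days remain in 1828.
Full years 1829–1842: 11 common + 3 leap = 11×365 + 3×366 = 5113 days.
Total: 342 + 5113 + 78 = 5533 days.

5533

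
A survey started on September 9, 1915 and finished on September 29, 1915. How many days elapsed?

Within September 1915: 29 − 9 = 20 days.

20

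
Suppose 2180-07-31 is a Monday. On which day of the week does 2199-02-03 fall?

From July 31, 2180 to July 31, 2198: 18 years, of which 4 contain a Feb 29 — 14×365 + 4×366 = 6574 days.
July 2198: 31 − 31 = 0 days remain.
Then August (31), September (30), October (31), November (30), December (31), January (31): 31 + 30 + 31 + 30 + 31 + 31 = 184 days.
February 1–3, 2199: 3 days (2199 is not a leap year).
Residual: 187 days.
Total: 6761 days.
6761 mod 7 = 6, so 6 days after Monday is Sunday.

Sunday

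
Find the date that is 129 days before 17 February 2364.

11 October 2363

Count 129 days before February 17, 2364:
October 2363: 31 − 11 = 20 days remain.
Then November (30), December (31), January (31): 30 + 31 + 31 = 92 days.
February 1–17, 2364: 17 days (2364 is a leap year).
Residual: 129 days.
Total: 129 days.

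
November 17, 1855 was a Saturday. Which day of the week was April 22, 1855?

Count forward from the earlier date (April 22, 1855) to the later (November 17, 1855):
April 1855: 30 − 22 = 8 days remain.
Then May (31), June (30), July (31), August (31), September (30), October (31): 31 + 30 + 31 + 31 + 30 + 31 = 184 days.
November 1–17, 1855: 17 days.
Total: 8 + 184 + 17 = 209 days.
209 mod 7 = 6, so 6 days before Saturday is Sunday.

Sunday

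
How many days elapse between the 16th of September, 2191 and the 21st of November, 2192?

432

Day-of-year of September 16, 2191: 259.
Day-of-year of November 21, 2192: 326.
2191 has 365 days, so 365 − 259 = 106 days remain in 2191.
Total: 106 + 326 = 432 days.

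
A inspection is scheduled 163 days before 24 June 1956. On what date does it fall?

13 January 1956

Count 163 days before June 24, 1956:
January 1956: 31 − 13 = 18 days remain.
Then February 1956 (29), March (31), April (30), May (31): 29 + 31 + 30 + 31 = 121 days.
June 1–24, 1956: 24 days.
Total: 18 + 121 + 24 = 163 days.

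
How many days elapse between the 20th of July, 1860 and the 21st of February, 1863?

946

July 20, 1860 → July 20, 1861: 365 days.
July 20, 1861 → July 20, 1862: 365 days.
July 1862: 31 − 20 = 11 days remain.
Then August (31), September (30), October (31), November (30), December (31), January (31): 31 + 30 + 31 + 30 + 31 + 31 = 184 days.
February 1–21, 1863: 21 days (1863 is not a leap year).
Residual: 216 days.
Total: 946 days.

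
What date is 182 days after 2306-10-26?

2307-04-26

Count 182 days after October 26, 2306:
October 2306: 31 − 26 = 5 days remain.
Then November (30), December (31), January (31), February 2307 (28), March (31): 30 + 31 + 31 + 28 + 31 = 151 days.
April 1–26, 2307: 26 days.
Residual: 182 days.
Total: 182 days.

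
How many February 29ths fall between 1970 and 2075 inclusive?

Years divisible by 4: 1972, 1976, …, 2072 — 26 in all.
2000 is divisible by 400, so still leap.
No century exceptions apply. Count: 26.

26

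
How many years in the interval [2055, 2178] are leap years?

Years divisible by 4: 2056, 2060, …, 2176 — 31 in all.
Of these, 2100 is divisible by 100 but not 400, so not leap.
Leap years: 31 − 1 = 30.

30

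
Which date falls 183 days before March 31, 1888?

September 30, 1887

Count 183 days before March 31, 1888:
September 1887: 30 − 30 = 0 days remain.
Then October (31), November (30), December (31), January (31), February 1888 (29): 31 + 30 + 31 + 31 + 29 = 152 days.
March 1–31, 1888: 31 days.
Total: 0 + 152 + 31 = 183 days.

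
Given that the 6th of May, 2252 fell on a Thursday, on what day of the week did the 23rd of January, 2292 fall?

Saturday

From May 6, 2252 to May 6, 2291: 39 years, of which 9 contain a Feb 29 — 30×365 + 9×366 = 14244 days.
May 2291: 31 − 6 = 25 days remain.
Then June (30), July (31), August (31), September (30), October (31), November (30), December (31): 30 + 31 + 31 + 30 + 31 + 30 + 31 = 214 days.
January 1–23, 2292: 23 days.
Residual: 262 days.
Total: 14506 days.
14506 mod 7 = 2, so 2 days after Thursday is Saturday.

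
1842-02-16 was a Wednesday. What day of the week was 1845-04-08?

Tuesday

Day-of-year of February 16, 1842: 47.
Day-of-year of April 8, 1845: 98.
1842 has 365 days, so 365 − 47 = 318 days remain in 1842.
Full years: 1843: 365; 1844: 366. Sum = 731.
Total: 318 + 731 + 98 = 1147 days.
1147 mod 7 = 6, so 6 days after Wednesday is Tuesday.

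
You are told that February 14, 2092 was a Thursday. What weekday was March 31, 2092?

February 2092: 29 − 14 = 15 days remain (2092 is a leap year, so February has 29 days).
March 1–31, 2092: 31 days.
Total: 15 + 31 = 46 days.
46 mod 7 = 4, so 4 days after Thursday is Monday.

Monday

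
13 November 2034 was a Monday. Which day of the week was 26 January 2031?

Sunday

Count forward from the earlier date (January 26, 2031) to the later (November 13, 2034):
Day-of-year of January 26, 2031: 26.
Day-of-year of November 13, 2034: 317.
2031 has 365 days, so 365 − 26 = 339 days remain in 2031.
Full years: 2032: 366; 2033: 365. Sum = 731.
Total: 339 + 731 + 317 = 1387 days.
1387 mod 7 = 1, so 1 day before Monday is Sunday.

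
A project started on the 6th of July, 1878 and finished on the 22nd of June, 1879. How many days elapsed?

July 1878: 31 − 6 = 25 days remain.
Then 10 full months totalling 304 days.
June 1–22, 1879: 22 days.
Residual: 351 days.
Total: 351 days.

351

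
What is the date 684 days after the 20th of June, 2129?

the 5th of May, 2131

Count 684 days after June 20, 2129:
June 20, 2129 → June 20, 2130: 365 days.
June 2130: 30 − 20 = 10 days remain.
Then 10 full months totalling 304 days.
May 1–5, 2131: 5 days.
Residual: 319 days.
Total: 684 days.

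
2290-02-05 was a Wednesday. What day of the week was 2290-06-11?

Wednesday

February 2290: 28 − 5 = 23 days remain (2290 is not a leap year, so February has 28 days).
Then March (31), April (30), May (31): 31 + 30 + 31 = 92 days.
June 1–11, 2290: 11 days.
Total: 23 + 92 + 11 = 126 days.
126 is a multiple of 7, so 2290-06-11 falls on the same weekday: Wednesday.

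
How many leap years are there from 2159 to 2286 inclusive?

Years divisible by 4: 2160, 2164, …, 2284 — 32 in all.
Of these, 2200 is divisible by 100 but not 400, so not leap.
Leap years: 32 − 1 = 31.

31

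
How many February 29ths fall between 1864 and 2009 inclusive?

Years divisible by 4: 1864, 1868, …, 2008 — 37 in all.
Of these, 1900 is divisible by 100 but not 400, so not leap.
2000 is divisible by 400, so still leap.
Leap years: 37 − 1 = 36.

36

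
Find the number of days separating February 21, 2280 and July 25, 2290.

3807

From February 21, 2280 to February 21, 2290: 10 years, of which 3 contain a Feb 29 — 7×365 + 3×366 = 3653 days.
February 2290: 28 − 21 = 7 days remain (2290 is not a leap year, so February has 28 days).
Then March (31), April (30), May (31), June (30): 31 + 30 + 31 + 30 = 122 days.
July 1–25, 2290: 25 days.
Residual: 154 days.
Total: 3807 days.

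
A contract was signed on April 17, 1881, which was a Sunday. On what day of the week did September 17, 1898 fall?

Saturday

From April 17, 1881 to April 17, 1898: 17 years, of which 4 contain a Feb 29 — 13×365 + 4×366 = 6209 days.
April 1898: 30 − 17 = 13 days remain.
Then May (31), June (30), July (31), August (31): 31 + 30 + 31 + 31 = 123 days.
September 1–17, 1898: 17 days.
Residual: 153 days.
Total: 6362 days.
6362 mod 7 = 6, so 6 days after Sunday is Saturday.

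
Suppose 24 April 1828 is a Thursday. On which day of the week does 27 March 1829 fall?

Day-of-year of April 24, 1828: 115.
Day-of-year of March 27, 1829: 86.
1828 has 366 days, so 366 − 115 = 251 days remain in 1828.
Total: 251 + 86 = 337 days.
337 mod 7 = 1, so 1 day after Thursday is Friday.

Friday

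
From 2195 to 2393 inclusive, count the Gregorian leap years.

48

Years divisible by 4: 2196, 2200, …, 2392 — 50 in all.
Of these, 2200, 2300 are divisible by 100 but not 400, so not leap.
Leap years: 50 − 2 = 48.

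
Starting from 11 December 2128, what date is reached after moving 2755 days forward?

27 June 2136

Count 2755 days after December 11, 2128:
From December 11, 2128 to December 11, 2135: 7 years, of which 1 contains a Feb 29 — 6×365 + 1×366 = 2556 days.
December 2135: 31 − 11 = 20 days remain.
Then January (31), February 2136 (29), March (31), April (30), May (31): 31 + 29 + 31 + 30 + 31 = 152 days.
June 1–27, 2136: 27 days.
Residual: 199 days.
Total: 2755 days.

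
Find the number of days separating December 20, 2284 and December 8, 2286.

718

December 20, 2284 → December 20, 2285: 365 days.
December 2285: 31 − 20 = 11 days remain.
Then 11 full months totalling 334 days.
December 1–8, 2286: 8 days.
Residual: 353 days.
Total: 718 days.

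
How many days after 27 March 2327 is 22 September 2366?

14424

Day-of-year of March 27, 2327: 86.
Day-of-year of September 22, 2366: 265.
2327 has 365 days, so 365 − 86 = 279 days remain in 2327.
Full years 2328–2365: 28 common + 10 leap = 28×365 + 10×366 = 13880 days.
Total: 279 + 13880 + 265 = 14424 days.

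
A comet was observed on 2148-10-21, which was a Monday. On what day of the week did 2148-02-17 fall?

Count forward from the earlier date (February 17, 2148) to the later (October 21, 2148):
February 2148: 29 − 17 = 12 days remain (2148 is a leap year, so February has 29 days).
Then March (31), April (30), May (31), June (30), July (31), August (31), September (30): 31 + 30 + 31 + 30 + 31 + 31 + 30 = 214 days.
October 1–21, 2148: 21 days.
Total: 12 + 214 + 21 = 247 days.
247 mod 7 = 2, so 2 days before Monday is Saturday.

Saturday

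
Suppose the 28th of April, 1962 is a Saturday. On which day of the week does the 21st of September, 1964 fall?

April 1962: 30 − 28 = 2 days remain.
Then 28 full months totalling 854 days.
September 1–21, 1964: 21 days.
Total: 2 + 854 + 21 = 877 days.
877 mod 7 = 2, so 2 days after Saturday is Monday.

Monday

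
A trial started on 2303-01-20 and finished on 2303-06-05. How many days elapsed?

January 2303: 31 − 20 = 11 days remain.
Then February 2303 (28), March (31), April (30), May (31): 28 + 31 + 30 + 31 = 120 days.
June 1–5, 2303: 5 days.
Total: 11 + 120 + 5 = 136 days.

136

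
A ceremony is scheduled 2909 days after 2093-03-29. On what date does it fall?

2101-03-17

Count 2909 days after March 29, 2093:
From March 29, 2093 to March 29, 2100: 7 years, of which 1 contains a Feb 29 — 6×365 + 1×366 = 2556 days.
(2100 is not a leap year (divisible by 100 but not 400).)
March 2100: 31 − 29 = 2 days remain.
Then 11 full months totalling 334 days.
March 1–17, 2101: 17 days.
Residual: 353 days.
Total: 2909 days.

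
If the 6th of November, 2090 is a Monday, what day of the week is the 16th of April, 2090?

Count forward from the earlier date (April 16, 2090) to the later (November 6, 2090):
April 2090: 30 − 16 = 14 days remain.
Then May (31), June (30), July (31), August (31), September (30), October (31): 31 + 30 + 31 + 31 + 30 + 31 = 184 days.
November 1–6, 2090: 6 days.
Total: 14 + 184 + 6 = 204 days.
204 mod 7 = 1, so 1 day before Monday is Sunday.

Sunday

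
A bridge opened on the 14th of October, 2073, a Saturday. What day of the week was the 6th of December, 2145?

Monday

Day-of-year of October 14, 2073: 287.
Day-of-year of December 6, 2145: 340.
2073 has 365 days, so 365 − 287 = 78 days remain in 2073.
Full years 2074–2144: 54 common + 17 leap = 54×365 + 17×366 = 25932 days.
Total: 78 + 25932 + 340 = 26350 days.
26350 mod 7 = 2, so 2 days after Saturday is Monday.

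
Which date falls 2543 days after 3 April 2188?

21 March 2195

Count 2543 days after April 3, 2188:
Day-of-year of April 3, 2188: 94.
Day-of-year of March 21, 2195: 80.
2188 has 366 days, so 366 − 94 = 272 days remain in 2188.
Full years: 2189: 365; 2190: 365; 2191: 365; 2192: 366; 2193: 365; 2194: 365. Sum = 2191.
Total: 272 + 2191 + 80 = 2543 days.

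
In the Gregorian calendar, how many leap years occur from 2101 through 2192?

Years divisible by 4: 2104, 2108, …, 2192 — 23 in all.
No century exceptions apply. Count: 23.

23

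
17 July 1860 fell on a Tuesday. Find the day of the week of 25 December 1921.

Sunday

Day-of-year of July 17, 1860: 199.
Day-of-year of December 25, 1921: 359.
1860 has 366 days, so 366 − 199 = 167 days remain in 1860.
Full years 1861–1920: 46 common + 14 leap = 46×365 + 14×366 = 21914 days.
Total: 167 + 21914 + 359 = 22440 days.
22440 mod 7 = 5, so 5 days after Tuesday is Sunday.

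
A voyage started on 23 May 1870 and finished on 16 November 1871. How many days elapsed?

May 1870: 31 − 23 = 8 days remain.
Then 17 full months totalling 518 days.
November 1–16, 1871: 16 days.
Total: 8 + 518 + 16 = 542 days.

542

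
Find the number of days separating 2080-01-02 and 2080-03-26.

January 2080: 31 − 2 = 29 days remain.
Then February 2080 (29): 29 days.
March 1–26, 2080: 26 days.
Total: 29 + 29 + 26 = 84 days.

84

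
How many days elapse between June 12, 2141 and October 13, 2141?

June 2141: 30 − 12 = 18 days remain.
Then July (31), August (31), September (30): 31 + 31 + 30 = 92 days.
October 1–13, 2141: 13 days.
Total: 18 + 92 + 13 = 123 days.

123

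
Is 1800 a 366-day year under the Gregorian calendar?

1800 is not a leap year (divisible by 100 but not 400).

No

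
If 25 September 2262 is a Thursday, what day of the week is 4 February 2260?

Count forward from the earlier date (February 4, 2260) to the later (September 25, 2262):
February 4, 2260 → February 4, 2261: 366 days (2260 is a leap year).
February 4, 2261 → February 4, 2262: 365 days.
February 2262: 28 − 4 = 24 days remain (2262 is not a leap year, so February has 28 days).
Then March (31), April (30), May (31), June (30), July (31), August (31): 31 + 30 + 31 + 30 + 31 + 31 = 184 days.
September 1–25, 2262: 25 days.
Residual: 233 days.
Total: 964 days.
964 mod 7 = 5, so 5 days before Thursday is Saturday.

Saturday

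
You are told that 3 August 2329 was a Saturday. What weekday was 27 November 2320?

Count forward from the earlier date (November 27, 2320) to the later (August 3, 2329):
From November 27, 2320 to November 27, 2328: 8 years, of which 2 contain a Feb 29 — 6×365 + 2×366 = 2922 days.
November 2328: 30 − 27 = 3 days remain.
Then December (31), January (31), February 2329 (28), March (31), April (30), May (31), June (30), July (31): 31 + 31 + 28 + 31 + 30 + 31 + 30 + 31 = 243 days.
August 1–3, 2329: 3 days.
Residual: 249 days.
Total: 3171 days.
3171 is a multiple of 7, so 27 November 2320 falls on the same weekday: Saturday.

Saturday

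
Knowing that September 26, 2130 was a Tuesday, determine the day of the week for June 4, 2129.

Saturday

Count forward from the earlier date (June 4, 2129) to the later (September 26, 2130):
June 2129: 30 − 4 = 26 days remain.
Then 14 full months totalling 427 days.
September 1–26, 2130: 26 days.
Total: 26 + 427 + 26 = 479 days.
479 mod 7 = 3, so 3 days before Tuesday is Saturday.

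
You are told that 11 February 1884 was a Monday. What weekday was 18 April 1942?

Saturday

Day-of-year of February 11, 1884: 42.
Day-of-year of April 18, 1942: 108.
1884 has 366 days, so 366 − 42 = 324 days remain in 1884.
Full years 1885–1941: 44 common + 13 leap = 44×365 + 13×366 = 20818 days.
Total: 324 + 20818 + 108 = 21250 days.
21250 mod 7 = 5, so 5 days after Monday is Saturday.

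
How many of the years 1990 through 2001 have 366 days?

Years divisible by 4 in [1990, 2001]: 1992, 1996, 2000.
2000 is divisible by 400, so still leap.
No century exceptions apply. Count: 3.

3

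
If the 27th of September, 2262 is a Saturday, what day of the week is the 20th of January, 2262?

Monday

Count forward from the earlier date (January 20, 2262) to the later (September 27, 2262):
January 2262: 31 − 20 = 11 days remain.
Then February 2262 (28), March (31), April (30), May (31), June (30), July (31), August (31): 28 + 31 + 30 + 31 + 30 + 31 + 31 = 212 days.
September 1–27, 2262: 27 days.
Total: 11 + 212 + 27 = 250 days.
250 mod 7 = 5, so 5 days before Saturday is Monday.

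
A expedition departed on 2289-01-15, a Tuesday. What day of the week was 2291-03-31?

Day-of-year of January 15, 2289: 15.
Day-of-year of March 31, 2291: 90.
2289 has 365 days, so 365 − 15 = 350 days remain in 2289.
Full years: 2290: 365. Sum = 365.
Total: 350 + 365 + 90 = 805 days.
805 is a multiple of 7, so 2291-03-31 falls on the same weekday: Tuesday.

Tuesday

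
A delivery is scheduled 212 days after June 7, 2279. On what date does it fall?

January 5, 2280

Count 212 days after June 7, 2279:
June 2279: 30 − 7 = 23 days remain.
Then July (31), August (31), September (30), October (31), November (30), December (31): 31 + 31 + 30 + 31 + 30 + 31 = 184 days.
January 1–5, 2280: 5 days.
Residual: 212 days.
Total: 212 days.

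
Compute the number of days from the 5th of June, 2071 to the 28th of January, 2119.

17403

From June 5, 2071 to June 5, 2118: 47 years, of which 11 contain a Feb 29 — 36×365 + 11×366 = 17166 days.
(2100 is not a leap year (divisible by 100 but not 400).)
June 2118: 30 − 5 = 25 days remain.
Then July (31), August (31), September (30), October (31), November (30), December (31): 31 + 31 + 30 + 31 + 30 + 31 = 184 days.
January 1–28, 2119: 28 days.
Residual: 237 days.
Total: 17403 days.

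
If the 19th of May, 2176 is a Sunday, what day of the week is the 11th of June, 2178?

Thursday

May 2176: 31 − 19 = 12 days remain.
Then 24 full months totalling 730 days.
June 1–11, 2178: 11 days.
Total: 12 + 730 + 11 = 753 days.
753 mod 7 = 4, so 4 days after Sunday is Thursday.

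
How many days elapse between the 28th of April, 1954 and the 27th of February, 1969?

5419

Day-of-year of April 28, 1954: 118.
Day-of-year of February 27, 1969: 58.
1954 has 365 days, so 365 − 118 = 247 days remain in 1954.
Full years 1955–1968: 10 common + 4 leap = 10×365 + 4×366 = 5114 days.
Total: 247 + 5114 + 58 = 5419 days.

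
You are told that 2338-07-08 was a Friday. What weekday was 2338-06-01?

Wednesday

Count forward from the earlier date (June 1, 2338) to the later (July 8, 2338):
June 2338: 30 − 1 = 29 days remain.
July 1–8, 2338: 8 days.
Total: 29 + 8 = 37 days.
37 mod 7 = 2, so 2 days before Friday is Wednesday.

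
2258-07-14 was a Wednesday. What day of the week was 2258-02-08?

Count forward from the earlier date (February 8, 2258) to the later (July 14, 2258):
February 2258: 28 − 8 = 20 days remain (2258 is not a leap year, so February has 28 days).
Then March (31), April (30), May (31), June (30): 31 + 30 + 31 + 30 = 122 days.
July 1–14, 2258: 14 days.
Total: 20 + 122 + 14 = 156 days.
156 mod 7 = 2, so 2 days before Wednesday is Monday.

Monday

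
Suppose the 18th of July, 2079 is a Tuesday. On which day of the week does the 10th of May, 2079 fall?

Count forward from the earlier date (May 10, 2079) to the later (July 18, 2079):
May 2079: 31 − 10 = 21 days remain.
Then June (30): 30 days.
July 1–18, 2079: 18 days.
Total: 21 + 30 + 18 = 69 days.
69 mod 7 = 6, so 6 days before Tuesday is Wednesday.

Wednesday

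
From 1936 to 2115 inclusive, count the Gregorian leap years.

44

Years divisible by 4: 1936, 1940, …, 2112 — 45 in all.
Of these, 2100 is divisible by 100 but not 400, so not leap.
2000 is divisible by 400, so still leap.
Leap years: 45 − 1 = 44.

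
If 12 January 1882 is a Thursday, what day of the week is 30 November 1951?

Friday

Day-of-year of January 12, 1882: 12.
Day-of-year of November 30, 1951: 334.
1882 has 365 days, so 365 − 12 = 353 days remain in 1882.
Full years 1883–1950: 52 common + 16 leap = 52×365 + 16×366 = 24836 days.
Total: 353 + 24836 + 334 = 25523 days.
25523 mod 7 = 1, so 1 day after Thursday is Friday.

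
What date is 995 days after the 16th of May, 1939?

the 4th of February, 1942

Count 995 days after May 16, 1939:
May 16, 1939 → May 16, 1940: 366 days (1940 is a leap year).
May 16, 1940 → May 16, 1941: 365 days.
May 1941: 31 − 16 = 15 days remain.
Then June (30), July (31), August (31), September (30), October (31), November (30), December (31), January (31): 30 + 31 + 31 + 30 + 31 + 30 + 31 + 31 = 245 days.
February 1–4, 1942: 4 days (1942 is not a leap year).
Residual: 264 days.
Total: 995 days.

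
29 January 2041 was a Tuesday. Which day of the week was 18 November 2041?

January 2041: 31 − 29 = 2 days remain.
Then 9 full months totalling 273 days.
November 1–18, 2041: 18 days.
Total: 2 + 273 + 18 = 293 days.
293 mod 7 = 6, so 6 days after Tuesday is Monday.

Monday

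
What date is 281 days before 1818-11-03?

1818-01-26

Count 281 days before November 3, 1818:
January 1818: 31 − 26 = 5 days remain.
Then 9 full months totalling 273 days.
November 1–3, 1818: 3 days.
Total: 5 + 273 + 3 = 281 days.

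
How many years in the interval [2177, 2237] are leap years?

Years divisible by 4: 2180, 2184, …, 2236 — 15 in all.
Of these, 2200 is divisible by 100 but not 400, so not leap.
Leap years: 15 − 1 = 14.

14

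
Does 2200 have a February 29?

2200 is not a leap year (divisible by 100 but not 400).

No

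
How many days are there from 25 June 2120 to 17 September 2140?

Day-of-year of June 25, 2120: 177.
Day-of-year of September 17, 2140: 261.
2120 has 366 days, so 366 − 177 = 189 days remain in 2120.
Full years 2121–2139: 15 common + 4 leap = 15×365 + 4×366 = 6939 days.
Total: 189 + 6939 + 261 = 7389 days.

7389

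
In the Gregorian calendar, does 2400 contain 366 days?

2400 is a leap year (divisible by 400).

Yes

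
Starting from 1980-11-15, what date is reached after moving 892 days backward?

1978-06-07

Count 892 days before November 15, 1980:
June 1978: 30 − 7 = 23 days remain.
Then 28 full months totalling 854 days.
November 1–15, 1980: 15 days.
Total: 23 + 854 + 15 = 892 days.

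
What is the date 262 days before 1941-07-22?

1940-11-02

Count 262 days before July 22, 1941:
November 1940: 30 − 2 = 28 days remain.
Then December (31), January (31), February 1941 (28), March (31), April (30), May (31), June (30): 31 + 31 + 28 + 31 + 30 + 31 + 30 = 212 days.
July 1–22, 1941: 22 days.
Total: 28 + 212 + 22 = 262 days.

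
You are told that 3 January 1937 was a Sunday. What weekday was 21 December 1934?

Count forward from the earlier date (December 21, 1934) to the later (January 3, 1937):
Day-of-year of December 21, 1934: 355.
Day-of-year of January 3, 1937: 3.
1934 has 365 days, so 365 − 355 = 10 days remain in 1934.
Full years: 1935: 365; 1936: 366. Sum = 731.
Total: 10 + 731 + 3 = 744 days.
744 mod 7 = 2, so 2 days before Sunday is Friday.

Friday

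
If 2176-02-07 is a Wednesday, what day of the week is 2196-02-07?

Day-of-year of February 7, 2176: 38.
Day-of-year of February 7, 2196: 38.
2176 has 366 days, so 366 − 38 = 328 days remain in 2176.
Full years 2177–2195: 15 common + 4 leap = 15×365 + 4×366 = 6939 days.
Total: 328 + 6939 + 38 = 7305 days.
7305 mod 7 = 4, so 4 days after Wednesday is Sunday.

Sunday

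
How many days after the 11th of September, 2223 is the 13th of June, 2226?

Day-of-year of September 11, 2223: 254.
Day-of-year of June 13, 2226: 164.
2223 has 365 days, so 365 − 254 = 111 days remain in 2223.
Full years: 2224: 366; 2225: 365. Sum = 731.
Total: 111 + 731 + 164 = 1006 days.

1006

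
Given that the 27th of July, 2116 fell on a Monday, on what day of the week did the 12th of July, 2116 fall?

Sunday

Count forward from the earlier date (July 12, 2116) to the later (July 27, 2116):
Within July 2116: 27 − 12 = 15 days.
15 mod 7 = 1, so 1 day before Monday is Sunday.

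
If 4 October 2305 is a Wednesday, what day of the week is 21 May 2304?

Count forward from the earlier date (May 21, 2304) to the later (October 4, 2305):
May 2304: 31 − 21 = 10 days remain.
Then 16 full months totalling 487 days.
October 1–4, 2305: 4 days.
Total: 10 + 487 + 4 = 501 days.
501 mod 7 = 4, so 4 days before Wednesday is Saturday.

Saturday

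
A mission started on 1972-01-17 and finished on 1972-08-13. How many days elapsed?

209

January 1972: 31 − 17 = 14 days remain.
Then February 1972 (29), March (31), April (30), May (31), June (30), July (31): 29 + 31 + 30 + 31 + 30 + 31 = 182 days.
August 1–13, 1972: 13 days.
Total: 14 + 182 + 13 = 209 days.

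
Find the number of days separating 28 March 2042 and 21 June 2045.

Day-of-year of March 28, 2042: 87.
Day-of-year of June 21, 2045: 172.
2042 has 365 days, so 365 − 87 = 278 days remain in 2042.
Full years: 2043: 365; 2044: 366. Sum = 731.
Total: 278 + 731 + 172 = 1181 days.

1181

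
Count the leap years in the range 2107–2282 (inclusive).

43

Years divisible by 4: 2108, 2112, …, 2280 — 44 in all.
Of these, 2200 is divisible by 100 but not 400, so not leap.
Leap years: 44 − 1 = 43.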